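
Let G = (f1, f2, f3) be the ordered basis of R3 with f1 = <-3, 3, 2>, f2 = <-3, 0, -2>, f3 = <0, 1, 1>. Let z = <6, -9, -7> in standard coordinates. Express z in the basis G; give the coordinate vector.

Write z = c_1 f1 + ... + c_3 f3 and solve for the c_i.
Row-reducing the augmented matrix [M | z] gives c = (-2, 0, -3).
Check: -2f1 + 0·f2 - 3f3 = <6, -9, -7>.

<-2, 0, -3>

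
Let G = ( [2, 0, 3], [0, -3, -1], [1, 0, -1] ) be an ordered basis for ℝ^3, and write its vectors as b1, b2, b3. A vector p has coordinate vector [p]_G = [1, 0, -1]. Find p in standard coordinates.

[1, 0, 4]

p = M [p]_G, where M has columns b1, ..., b3.
Carrying out the matrix-vector product, p = [1, 0, 4].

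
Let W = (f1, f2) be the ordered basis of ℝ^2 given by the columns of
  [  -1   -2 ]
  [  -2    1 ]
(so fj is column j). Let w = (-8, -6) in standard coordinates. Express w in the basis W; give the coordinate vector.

(4, 2)

[w]_W is the unique c with M c = w, where M has columns f1, f2.
System: -c_1 - 2c_2 = -8, -2c_1 + c_2 = -6; solving gives c_1 = 4, c_2 = 2.
Check: 4f1 + 2f2 = (-8, -6).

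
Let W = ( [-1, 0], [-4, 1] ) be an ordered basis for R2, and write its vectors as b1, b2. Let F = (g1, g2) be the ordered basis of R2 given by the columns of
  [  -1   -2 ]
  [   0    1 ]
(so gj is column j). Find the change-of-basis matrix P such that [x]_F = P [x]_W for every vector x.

Take x = bj: its W-coordinates are the j-th standard unit vector, so P e_j — column j of P — equals [bj]_F.
b1 = g1 + 0·g2, giving column 1 = [1, 0]; repeating for each j gives P = [[1, 2], [0, 1]].

[[1, 2], [0, 1]]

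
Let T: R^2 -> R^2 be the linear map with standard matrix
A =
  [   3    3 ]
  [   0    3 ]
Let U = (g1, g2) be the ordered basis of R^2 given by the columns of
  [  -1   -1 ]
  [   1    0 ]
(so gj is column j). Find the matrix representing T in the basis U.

The j-th column of [T]_U is [T(gj)]_U.
T(g1) = A g1 = [0, 3] = 3g1 - 3g2, so column 1 is [3, -3].
Repeating for g2 and assembling the columns gives [[3, 0], [-3, 3]].

[[3, 0], [-3, 3]]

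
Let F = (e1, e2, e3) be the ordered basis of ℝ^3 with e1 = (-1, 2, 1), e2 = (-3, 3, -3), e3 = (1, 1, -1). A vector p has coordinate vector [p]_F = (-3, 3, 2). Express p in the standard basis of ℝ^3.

The coordinates say p = -3e1 + 3e2 + 2e3; adding the scaled basis vectors gives (-4, 5, -14).

(-4, 5, -14)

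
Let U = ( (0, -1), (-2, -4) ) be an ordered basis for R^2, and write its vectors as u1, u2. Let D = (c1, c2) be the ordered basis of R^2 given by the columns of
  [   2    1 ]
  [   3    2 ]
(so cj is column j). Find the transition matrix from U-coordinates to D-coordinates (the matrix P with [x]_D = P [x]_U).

Take x = uj: its U-coordinates are the j-th standard unit vector, so P e_j — column j of P — equals [uj]_D.
u1 = c1 - 2c2, giving column 1 = (1, -2); repeating for each j gives P = [[1, 0], [-2, -2]].

[[1, 0], [-2, -2]]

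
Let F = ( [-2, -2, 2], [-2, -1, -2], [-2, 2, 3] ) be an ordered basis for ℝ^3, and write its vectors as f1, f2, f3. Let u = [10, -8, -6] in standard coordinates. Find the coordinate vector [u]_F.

[u]_F is the unique c with M c = u, where M has columns f1, ..., f3.
Solving this 3x3 system gives c = (1, -2, -4).
Check: f1 - 2f2 - 4f3 = [10, -8, -6].

[1, -2, -4]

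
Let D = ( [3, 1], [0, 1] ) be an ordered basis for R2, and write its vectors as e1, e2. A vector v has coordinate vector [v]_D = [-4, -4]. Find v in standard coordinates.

The coordinates say v = -4e1 - 4e2; adding the scaled basis vectors gives [-12, -8].

[-12, -8]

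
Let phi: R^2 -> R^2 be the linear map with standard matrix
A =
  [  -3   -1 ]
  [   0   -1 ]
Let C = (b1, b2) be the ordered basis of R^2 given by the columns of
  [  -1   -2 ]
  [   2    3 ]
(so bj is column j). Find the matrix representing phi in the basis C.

[[-1, 3], [0, -3]]

With P the matrix whose columns are b1, b2, [phi]_C = P^(-1) A P.
Column by column: phi(b1) = A b1 = (1, -2); its C-coordinates (-1, 0) give column 1.
Continuing for each basis vector yields [phi]_C = [[-1, 3], [0, -3]].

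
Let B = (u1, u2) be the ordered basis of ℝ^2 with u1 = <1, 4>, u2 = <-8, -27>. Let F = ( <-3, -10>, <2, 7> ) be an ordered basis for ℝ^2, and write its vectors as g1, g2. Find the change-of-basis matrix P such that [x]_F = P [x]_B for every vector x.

[[1, 2], [2, -1]]

Let M have columns uj and N have columns gj. Then for every x, N [x]_F = x = M [x]_B, so P = N^(-1) M.
Since det N = -1, N^(-1) has integer entries; multiplying gives P = [[1, 2], [2, -1]].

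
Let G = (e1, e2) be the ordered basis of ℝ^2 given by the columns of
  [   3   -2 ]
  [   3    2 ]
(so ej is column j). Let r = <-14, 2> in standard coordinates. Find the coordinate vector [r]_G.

<-2, 4>

Write r = c_1 e1 + c_2 e2 and solve for the c_i.
System: 3c_1 - 2c_2 = -14, 3c_1 + 2c_2 = 2; solving gives c_1 = -2, c_2 = 4.
Check: -2e1 + 4e2 = <-14, 2>.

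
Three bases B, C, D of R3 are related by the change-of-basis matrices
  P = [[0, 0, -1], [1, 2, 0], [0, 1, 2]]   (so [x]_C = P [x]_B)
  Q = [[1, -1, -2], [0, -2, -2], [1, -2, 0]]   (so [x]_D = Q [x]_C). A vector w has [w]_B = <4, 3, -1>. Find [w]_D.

<-11, -22, -19>

Apply P to get C-coordinates <1, 10, 1>, then Q to get D-coordinates.
The result is [w]_D = <-11, -22, -19>.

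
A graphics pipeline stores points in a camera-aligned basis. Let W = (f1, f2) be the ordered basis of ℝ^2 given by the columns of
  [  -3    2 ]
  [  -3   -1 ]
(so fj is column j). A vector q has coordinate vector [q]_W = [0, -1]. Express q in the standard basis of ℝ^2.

[-2, 1]

q = M [q]_W, where M has columns f1, f2.
Carrying out the matrix-vector product, q = [-2, 1].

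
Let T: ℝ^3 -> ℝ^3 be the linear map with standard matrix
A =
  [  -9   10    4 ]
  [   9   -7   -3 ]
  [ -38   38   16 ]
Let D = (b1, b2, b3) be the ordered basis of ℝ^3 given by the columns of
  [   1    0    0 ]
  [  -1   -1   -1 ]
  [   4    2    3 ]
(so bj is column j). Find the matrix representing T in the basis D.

[[-3, -2, 2], [-3, 1, -2], [2, 0, 2]]

Let P have columns b1, ..., b3. Then [T]_D = P^(-1) A P.
Here det P = -1, so P^(-1) is integer; computing A P first and then P^(-1)(A P) gives [[-3, -2, 2], [-3, 1, -2], [2, 0, 2]].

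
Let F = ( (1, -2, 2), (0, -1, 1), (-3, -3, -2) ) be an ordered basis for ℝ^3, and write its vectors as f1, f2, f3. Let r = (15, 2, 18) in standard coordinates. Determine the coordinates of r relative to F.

We seek scalars with c_1 f1 + ... + c_3 f3 = r; equivalently solve M c = r where the columns of M are f1, ..., f3.
Row-reducing the augmented matrix [M | r] gives c = (3, 4, -4).
Check: 3f1 + 4f2 - 4f3 = (15, 2, 18).

(3, 4, -4)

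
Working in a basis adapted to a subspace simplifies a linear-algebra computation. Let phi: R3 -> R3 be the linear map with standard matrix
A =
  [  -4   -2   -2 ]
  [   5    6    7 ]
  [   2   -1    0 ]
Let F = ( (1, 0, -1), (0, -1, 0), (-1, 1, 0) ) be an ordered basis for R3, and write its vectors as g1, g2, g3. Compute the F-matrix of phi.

[[-2, -1, 3], [2, 3, 0], [0, -3, 1]]

Let P have columns g1, ..., g3. Then [phi]_F = P^(-1) A P.
Here det P = 1, so P^(-1) is integer; computing A P first and then P^(-1)(A P) gives [[-2, -1, 3], [2, 3, 0], [0, -3, 1]].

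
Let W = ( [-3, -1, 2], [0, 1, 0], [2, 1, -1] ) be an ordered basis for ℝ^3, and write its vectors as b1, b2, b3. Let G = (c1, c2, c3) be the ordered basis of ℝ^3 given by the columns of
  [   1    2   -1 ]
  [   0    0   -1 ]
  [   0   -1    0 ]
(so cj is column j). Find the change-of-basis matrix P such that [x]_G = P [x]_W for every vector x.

[[2, -1, -1], [-2, 0, 1], [1, -1, -1]]

Column j of P is [bj]_G, since P maps W-coordinates to G-coordinates.
Expressing b1 in G: b1 = 2c1 - 2c2 + c3, so column 1 of P is [2, -2, 1].
Doing the same for each bj gives P = [[2, -1, -1], [-2, 0, 1], [1, -1, -1]].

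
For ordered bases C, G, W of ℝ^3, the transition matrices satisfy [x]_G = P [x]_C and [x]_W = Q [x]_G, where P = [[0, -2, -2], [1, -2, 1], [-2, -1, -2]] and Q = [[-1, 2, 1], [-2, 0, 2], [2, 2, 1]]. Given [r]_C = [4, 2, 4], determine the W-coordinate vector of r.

First [r]_G = P [r]_C = [-12, 4, -18].
Then [r]_W = Q [r]_G = [2, -12, -34].

[2, -12, -34]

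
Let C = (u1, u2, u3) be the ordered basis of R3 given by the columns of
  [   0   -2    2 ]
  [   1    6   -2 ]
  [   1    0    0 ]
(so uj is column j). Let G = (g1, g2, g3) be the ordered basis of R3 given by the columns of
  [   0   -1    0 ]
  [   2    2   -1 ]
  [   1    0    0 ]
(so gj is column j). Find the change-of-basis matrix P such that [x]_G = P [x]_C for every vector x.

Column j of P is [uj]_G, since P maps C-coordinates to G-coordinates.
Expressing u1 in G: u1 = g1 + 0·g2 + g3, so column 1 of P is (1, 0, 1).
Doing the same for each uj gives P = [[1, 0, 0], [0, 2, -2], [1, -2, -2]].

[[1, 0, 0], [0, 2, -2], [1, -2, -2]]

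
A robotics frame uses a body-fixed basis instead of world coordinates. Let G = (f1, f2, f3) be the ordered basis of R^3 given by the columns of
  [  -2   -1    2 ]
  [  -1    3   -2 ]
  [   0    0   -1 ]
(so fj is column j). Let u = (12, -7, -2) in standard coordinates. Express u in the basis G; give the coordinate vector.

(-3, -2, 2)

[u]_G is the unique c with M c = u, where M has columns f1, ..., f3.
Row-reducing the augmented matrix [M | u] gives c = (-3, -2, 2).
Check: -3f1 - 2f2 + 2f3 = (12, -7, -2).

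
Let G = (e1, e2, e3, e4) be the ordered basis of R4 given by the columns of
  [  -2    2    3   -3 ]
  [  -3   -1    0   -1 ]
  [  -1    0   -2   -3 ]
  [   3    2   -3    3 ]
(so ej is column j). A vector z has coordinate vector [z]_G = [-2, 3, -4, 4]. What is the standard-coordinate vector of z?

[-14, -1, -2, 24]

The coordinates say z = -2e1 + 3e2 - 4e3 + 4e4; adding the scaled basis vectors gives [-14, -1, -2, 24].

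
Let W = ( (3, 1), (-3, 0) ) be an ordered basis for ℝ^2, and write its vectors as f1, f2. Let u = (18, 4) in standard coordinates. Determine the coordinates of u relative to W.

We seek scalars with c_1 f1 + c_2 f2 = u; equivalently solve M c = u where the columns of M are f1, f2.
System: 3c_1 - 3c_2 = 18, c_1 + 0c_2 = 4; solving gives c_1 = 4, c_2 = -2.
Check: 4f1 - 2f2 = (18, 4).

(4, -2)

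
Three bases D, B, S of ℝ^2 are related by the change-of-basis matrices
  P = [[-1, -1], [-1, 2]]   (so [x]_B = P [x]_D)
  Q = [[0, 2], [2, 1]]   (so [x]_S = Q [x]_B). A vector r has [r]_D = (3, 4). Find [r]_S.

(10, -9)

Composing the changes, [r]_S = Q P [r]_D.
Q P = [[-2, 4], [-3, 0]]; applying this to (3, 4) gives (10, -9).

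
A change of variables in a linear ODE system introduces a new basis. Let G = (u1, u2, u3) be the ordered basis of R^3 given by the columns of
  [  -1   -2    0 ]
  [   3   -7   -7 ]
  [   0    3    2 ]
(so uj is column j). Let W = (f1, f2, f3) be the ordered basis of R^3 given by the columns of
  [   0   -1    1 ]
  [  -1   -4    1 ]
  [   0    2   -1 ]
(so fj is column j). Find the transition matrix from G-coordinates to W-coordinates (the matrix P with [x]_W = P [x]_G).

[[-1, 2, 1], [-1, 1, 2], [-2, -1, 2]]

Column j of P is [uj]_W, since P maps G-coordinates to W-coordinates.
Expressing u1 in W: u1 = -f1 - f2 - 2f3, so column 1 of P is [-1, -1, -2].
Doing the same for each uj gives P = [[-1, 2, 1], [-1, 1, 2], [-2, -1, 2]].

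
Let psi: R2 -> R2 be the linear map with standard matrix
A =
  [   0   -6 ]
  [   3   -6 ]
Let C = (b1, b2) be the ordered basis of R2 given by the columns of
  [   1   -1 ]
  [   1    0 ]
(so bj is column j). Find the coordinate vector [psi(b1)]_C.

Column 1 of [psi]_C is the C-coordinate vector of psi(b1).
In standard coordinates psi(b1) = A b1 = (-6, -3).
Converting to C: (-6, -3) = -3b1 + 3b2, so the coordinate vector is (-3, 3).

(-3, 3)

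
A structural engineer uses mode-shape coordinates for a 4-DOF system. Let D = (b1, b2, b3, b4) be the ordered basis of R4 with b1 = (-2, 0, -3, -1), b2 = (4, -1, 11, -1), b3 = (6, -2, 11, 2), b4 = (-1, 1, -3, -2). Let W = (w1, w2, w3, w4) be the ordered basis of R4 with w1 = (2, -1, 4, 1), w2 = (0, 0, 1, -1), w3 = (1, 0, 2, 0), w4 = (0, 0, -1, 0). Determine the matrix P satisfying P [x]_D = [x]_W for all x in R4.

[[0, 1, 2, -1], [1, 2, 0, 1], [-2, 2, 2, 1], [0, -1, 1, 2]]

Take x = bj: its D-coordinates are the j-th standard unit vector, so P e_j — column j of P — equals [bj]_W.
b1 = 0·w1 + w2 - 2w3 + 0·w4, giving column 1 = (0, 1, -2, 0); repeating for each j gives P = [[0, 1, 2, -1], [1, 2, 0, 1], [-2, 2, 2, 1], [0, -1, 1, 2]].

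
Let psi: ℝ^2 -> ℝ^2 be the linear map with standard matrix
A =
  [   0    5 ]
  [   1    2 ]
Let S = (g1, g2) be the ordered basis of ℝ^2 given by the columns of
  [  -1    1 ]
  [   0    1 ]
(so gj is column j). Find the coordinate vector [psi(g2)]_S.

Column 2 of [psi]_S is the S-coordinate vector of psi(g2).
In standard coordinates psi(g2) = A g2 = <5, 3>.
Converting to S: <5, 3> = -2g1 + 3g2, so the coordinate vector is <-2, 3>.

<-2, 3>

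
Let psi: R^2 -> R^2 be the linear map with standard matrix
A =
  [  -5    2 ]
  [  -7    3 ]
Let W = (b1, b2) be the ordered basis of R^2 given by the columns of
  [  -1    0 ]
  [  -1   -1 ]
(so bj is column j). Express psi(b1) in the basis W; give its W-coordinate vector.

Column 1 of [psi]_W is the W-coordinate vector of psi(b1).
In standard coordinates psi(b1) = A b1 = <3, 4>.
Converting to W: <3, 4> = -3b1 - b2, so the coordinate vector is <-3, -1>.

<-3, -1>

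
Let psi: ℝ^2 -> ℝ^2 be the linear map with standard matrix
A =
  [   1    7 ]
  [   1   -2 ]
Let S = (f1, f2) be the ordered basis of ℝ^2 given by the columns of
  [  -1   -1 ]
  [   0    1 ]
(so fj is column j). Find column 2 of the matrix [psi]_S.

(-3, -3)

Compute psi(f2) = A f2 = (6, -3) in standard coordinates.
Then write this in S-coordinates: solve for y in y_1 f1 + y_2 f2 = (6, -3).
This gives y = (-3, -3), which is column 2 of [psi]_S.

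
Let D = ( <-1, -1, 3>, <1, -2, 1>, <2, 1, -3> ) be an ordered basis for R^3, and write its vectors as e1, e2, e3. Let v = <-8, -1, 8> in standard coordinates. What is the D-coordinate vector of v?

<-1, -1, -4>

[v]_D is the unique c with M c = v, where M has columns e1, ..., e3.
Gaussian elimination on [M | v] yields c = (-1, -1, -4).
Check: -e1 - e2 - 4e3 = <-8, -1, 8>.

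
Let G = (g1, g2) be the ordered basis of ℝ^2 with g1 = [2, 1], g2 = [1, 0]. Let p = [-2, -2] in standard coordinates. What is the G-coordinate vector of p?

We seek scalars with c_1 g1 + c_2 g2 = p; equivalently solve M c = p where the columns of M are g1, g2.
System: 2c_1 + c_2 = -2, c_1 + 0c_2 = -2; solving gives c_1 = -2, c_2 = 2.
Check: -2g1 + 2g2 = [-2, -2].

[-2, 2]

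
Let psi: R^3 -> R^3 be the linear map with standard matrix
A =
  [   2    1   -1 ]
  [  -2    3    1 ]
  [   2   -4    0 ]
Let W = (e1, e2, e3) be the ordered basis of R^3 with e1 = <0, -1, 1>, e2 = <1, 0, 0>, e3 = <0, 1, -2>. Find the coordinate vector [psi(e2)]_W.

<2, 2, 0>

Column 2 of [psi]_W is the W-coordinate vector of psi(e2).
In standard coordinates psi(e2) = A e2 = <2, -2, 2>.
Converting to W: <2, -2, 2> = 2e1 + 2e2 + 0·e3, so the coordinate vector is <2, 2, 0>.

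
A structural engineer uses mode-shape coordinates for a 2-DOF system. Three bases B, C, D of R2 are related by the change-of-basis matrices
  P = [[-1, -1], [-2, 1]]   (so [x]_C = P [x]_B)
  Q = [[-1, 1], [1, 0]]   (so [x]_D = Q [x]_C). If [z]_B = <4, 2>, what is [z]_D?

<0, -6>

First [z]_C = P [z]_B = <-6, -6>.
Then [z]_D = Q [z]_C = <0, -6>.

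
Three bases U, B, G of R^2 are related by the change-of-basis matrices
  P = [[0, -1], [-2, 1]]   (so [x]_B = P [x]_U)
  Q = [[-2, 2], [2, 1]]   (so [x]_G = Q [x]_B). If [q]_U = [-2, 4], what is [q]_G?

[24, 0]

Apply P to get B-coordinates [-4, 8], then Q to get G-coordinates.
The result is [q]_G = [24, 0].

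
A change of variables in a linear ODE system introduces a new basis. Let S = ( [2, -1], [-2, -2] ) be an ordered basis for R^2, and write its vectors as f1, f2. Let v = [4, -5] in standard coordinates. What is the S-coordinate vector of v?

[3, 1]

[v]_S is the unique c with M c = v, where M has columns f1, f2.
System: 2c_1 - 2c_2 = 4, -c_1 - 2c_2 = -5; solving gives c_1 = 3, c_2 = 1.
Check: 3f1 + f2 = [4, -5].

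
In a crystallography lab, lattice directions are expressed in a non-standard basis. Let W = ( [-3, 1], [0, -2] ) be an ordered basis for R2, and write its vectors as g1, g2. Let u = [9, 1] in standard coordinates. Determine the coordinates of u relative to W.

[-3, -2]

We seek scalars with c_1 g1 + c_2 g2 = u; equivalently solve M c = u where the columns of M are g1, g2.
System: -3c_1 + 0c_2 = 9, c_1 - 2c_2 = 1; solving gives c_1 = -3, c_2 = -2.
Check: -3g1 - 2g2 = [9, 1].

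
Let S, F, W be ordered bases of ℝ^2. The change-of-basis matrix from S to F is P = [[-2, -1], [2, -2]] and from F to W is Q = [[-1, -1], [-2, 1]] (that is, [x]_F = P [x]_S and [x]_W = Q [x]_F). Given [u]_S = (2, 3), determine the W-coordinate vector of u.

First [u]_F = P [u]_S = (-7, -2).
Then [u]_W = Q [u]_F = (9, 12).

(9, 12)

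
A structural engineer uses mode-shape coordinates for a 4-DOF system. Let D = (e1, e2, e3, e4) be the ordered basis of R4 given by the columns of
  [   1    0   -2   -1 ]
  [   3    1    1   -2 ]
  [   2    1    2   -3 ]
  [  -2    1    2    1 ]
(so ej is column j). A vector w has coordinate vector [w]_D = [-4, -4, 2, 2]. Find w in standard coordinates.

[-10, -18, -14, 10]

The coordinates say w = -4e1 - 4e2 + 2e3 + 2e4; adding the scaled basis vectors gives [-10, -18, -14, 10].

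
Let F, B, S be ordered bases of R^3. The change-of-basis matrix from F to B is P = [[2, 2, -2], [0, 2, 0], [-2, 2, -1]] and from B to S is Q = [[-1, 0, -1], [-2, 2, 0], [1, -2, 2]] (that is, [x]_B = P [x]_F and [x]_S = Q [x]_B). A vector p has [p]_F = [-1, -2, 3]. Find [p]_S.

First [p]_B = P [p]_F = [-12, -4, -5].
Then [p]_S = Q [p]_B = [17, 16, -14].

[17, 16, -14]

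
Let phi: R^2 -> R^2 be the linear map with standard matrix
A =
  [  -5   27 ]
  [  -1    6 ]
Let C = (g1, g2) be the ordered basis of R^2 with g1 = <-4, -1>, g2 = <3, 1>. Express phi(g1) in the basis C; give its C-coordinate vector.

Column 1 of [phi]_C is the C-coordinate vector of phi(g1).
In standard coordinates phi(g1) = A g1 = <-7, -2>.
Converting to C: <-7, -2> = g1 - g2, so the coordinate vector is <1, -1>.

<1, -1>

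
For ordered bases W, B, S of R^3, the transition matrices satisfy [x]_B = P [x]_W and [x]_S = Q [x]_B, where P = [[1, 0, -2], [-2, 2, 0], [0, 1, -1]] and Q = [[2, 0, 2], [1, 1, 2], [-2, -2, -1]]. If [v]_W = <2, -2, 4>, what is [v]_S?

First [v]_B = P [v]_W = <-6, -8, -6>.
Then [v]_S = Q [v]_B = <-24, -26, 34>.

<-24, -26, 34>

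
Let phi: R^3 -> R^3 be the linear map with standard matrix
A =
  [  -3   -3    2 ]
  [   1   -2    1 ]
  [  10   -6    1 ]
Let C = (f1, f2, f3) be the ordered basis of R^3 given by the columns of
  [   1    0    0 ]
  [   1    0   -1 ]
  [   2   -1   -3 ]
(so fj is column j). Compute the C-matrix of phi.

Let P have columns f1, ..., f3. Then [phi]_C = P^(-1) A P.
Here det P = -1, so P^(-1) is integer; computing A P first and then P^(-1)(A P) gives [[-2, -2, -3], [-1, 0, -3], [-3, -1, -2]].

[[-2, -2, -3], [-1, 0, -3], [-3, -1, -2]]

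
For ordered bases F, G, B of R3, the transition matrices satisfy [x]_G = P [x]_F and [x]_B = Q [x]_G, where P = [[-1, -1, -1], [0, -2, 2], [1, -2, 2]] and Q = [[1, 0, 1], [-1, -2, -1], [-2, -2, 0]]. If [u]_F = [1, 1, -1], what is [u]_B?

First [u]_G = P [u]_F = [-1, -4, -3].
Then [u]_B = Q [u]_G = [-4, 12, 10].

[-4, 12, 10]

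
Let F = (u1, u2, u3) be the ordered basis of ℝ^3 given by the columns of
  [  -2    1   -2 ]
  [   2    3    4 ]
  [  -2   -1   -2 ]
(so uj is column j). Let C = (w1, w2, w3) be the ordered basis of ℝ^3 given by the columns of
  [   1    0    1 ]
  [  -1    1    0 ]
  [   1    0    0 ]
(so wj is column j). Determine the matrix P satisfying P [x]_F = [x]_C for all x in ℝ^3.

[[-2, -1, -2], [0, 2, 2], [0, 2, 0]]

Column j of P is [uj]_C, since P maps F-coordinates to C-coordinates.
Expressing u1 in C: u1 = -2w1 + 0·w2 + 0·w3, so column 1 of P is <-2, 0, 0>.
Doing the same for each uj gives P = [[-2, -1, -2], [0, 2, 2], [0, 2, 0]].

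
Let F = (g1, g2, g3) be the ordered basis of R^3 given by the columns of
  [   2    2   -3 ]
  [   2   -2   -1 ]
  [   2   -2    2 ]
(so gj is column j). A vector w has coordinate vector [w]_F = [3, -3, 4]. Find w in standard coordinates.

The coordinates say w = 3g1 - 3g2 + 4g3; adding the scaled basis vectors gives [-12, 8, 20].

[-12, 8, 20]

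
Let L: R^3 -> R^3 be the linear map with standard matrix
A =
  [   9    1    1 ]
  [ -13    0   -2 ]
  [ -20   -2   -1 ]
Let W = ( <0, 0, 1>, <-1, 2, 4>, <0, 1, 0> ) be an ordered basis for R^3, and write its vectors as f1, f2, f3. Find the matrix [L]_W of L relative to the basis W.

[[3, 0, 2], [-1, 3, -1], [0, -1, 2]]

The j-th column of [L]_W is [L(fj)]_W.
L(f1) = A f1 = <1, -2, -1> = 3f1 - f2 + 0·f3, so column 1 is <3, -1, 0>.
Repeating for f2, f3 and assembling the columns gives [[3, 0, 2], [-1, 3, -1], [0, -1, 2]].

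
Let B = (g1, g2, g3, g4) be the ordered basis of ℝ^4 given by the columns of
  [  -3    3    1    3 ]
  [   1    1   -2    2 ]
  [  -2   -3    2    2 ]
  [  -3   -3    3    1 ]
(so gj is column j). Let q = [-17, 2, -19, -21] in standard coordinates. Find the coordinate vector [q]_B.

[q]_B is the unique c with M c = q, where M has columns g1, ..., g4.
Row-reducing the augmented matrix [M | q] gives c = (3, 1, -2, -3).
Check: 3g1 + g2 - 2g3 - 3g4 = [-17, 2, -19, -21].

[3, 1, -2, -3]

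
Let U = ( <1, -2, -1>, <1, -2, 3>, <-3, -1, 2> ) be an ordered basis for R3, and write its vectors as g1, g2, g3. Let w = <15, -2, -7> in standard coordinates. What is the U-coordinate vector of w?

We seek scalars with c_1 g1 + ... + c_3 g3 = w; equivalently solve M c = w where the columns of M are g1, ..., g3.
Row-reducing the augmented matrix [M | w] gives c = (2, 1, -4).
Check: 2g1 + g2 - 4g3 = <15, -2, -7>.

<2, 1, -4>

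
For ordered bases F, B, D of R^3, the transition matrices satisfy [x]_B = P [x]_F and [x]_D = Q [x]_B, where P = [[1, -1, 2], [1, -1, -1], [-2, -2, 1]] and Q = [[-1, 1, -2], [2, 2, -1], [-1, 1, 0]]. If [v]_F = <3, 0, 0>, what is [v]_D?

Composing the changes, [v]_D = Q P [v]_F.
Q P = [[4, 4, -5], [6, -2, 1], [0, 0, -3]]; applying this to <3, 0, 0> gives <12, 18, 0>.

<12, 18, 0>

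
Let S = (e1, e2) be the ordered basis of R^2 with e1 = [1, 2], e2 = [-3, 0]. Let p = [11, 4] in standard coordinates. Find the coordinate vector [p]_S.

[p]_S is the unique c with M c = p, where M has columns e1, e2.
System: c_1 - 3c_2 = 11, 2c_1 + 0c_2 = 4; solving gives c_1 = 2, c_2 = -3.
Check: 2e1 - 3e2 = [11, 4].

[2, -3]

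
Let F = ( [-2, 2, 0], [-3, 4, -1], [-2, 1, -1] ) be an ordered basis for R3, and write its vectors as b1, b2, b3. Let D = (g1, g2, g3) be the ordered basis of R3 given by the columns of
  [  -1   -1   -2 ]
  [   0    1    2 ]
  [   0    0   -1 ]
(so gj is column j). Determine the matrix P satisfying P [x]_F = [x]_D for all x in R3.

Let M have columns bj and N have columns gj. Then for every x, N [x]_D = x = M [x]_F, so P = N^(-1) M.
Since det N = 1, N^(-1) has integer entries; multiplying gives P = [[0, -1, 1], [2, 2, -1], [0, 1, 1]].

[[0, -1, 1], [2, 2, -1], [0, 1, 1]]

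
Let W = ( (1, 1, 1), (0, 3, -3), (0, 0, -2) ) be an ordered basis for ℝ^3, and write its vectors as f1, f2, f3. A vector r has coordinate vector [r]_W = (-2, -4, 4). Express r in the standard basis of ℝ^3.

r = M [r]_W, where M has columns f1, ..., f3.
Carrying out the matrix-vector product, r = (-2, -14, 2).

(-2, -14, 2)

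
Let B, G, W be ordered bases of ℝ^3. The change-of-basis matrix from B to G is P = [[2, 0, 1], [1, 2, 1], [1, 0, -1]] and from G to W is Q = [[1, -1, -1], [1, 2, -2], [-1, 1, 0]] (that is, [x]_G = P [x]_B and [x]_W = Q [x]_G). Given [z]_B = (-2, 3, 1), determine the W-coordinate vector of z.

Apply P to get G-coordinates (-3, 5, -3), then Q to get W-coordinates.
The result is [z]_W = (-5, 13, 8).

(-5, 13, 8)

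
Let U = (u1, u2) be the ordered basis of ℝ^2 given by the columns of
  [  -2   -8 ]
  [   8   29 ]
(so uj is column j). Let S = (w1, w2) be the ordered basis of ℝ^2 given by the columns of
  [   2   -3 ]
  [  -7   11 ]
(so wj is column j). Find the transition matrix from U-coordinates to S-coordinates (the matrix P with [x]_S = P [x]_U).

[[2, -1], [2, 2]]

Take x = uj: its U-coordinates are the j-th standard unit vector, so P e_j — column j of P — equals [uj]_S.
u1 = 2w1 + 2w2, giving column 1 = [2, 2]; repeating for each j gives P = [[2, -1], [2, 2]].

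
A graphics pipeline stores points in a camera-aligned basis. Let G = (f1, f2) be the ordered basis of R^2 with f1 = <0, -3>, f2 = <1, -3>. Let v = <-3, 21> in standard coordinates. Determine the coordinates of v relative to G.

Write v = c_1 f1 + c_2 f2 and solve for the c_i.
System: 0c_1 + c_2 = -3, -3c_1 - 3c_2 = 21; solving gives c_1 = -4, c_2 = -3.
Check: -4f1 - 3f2 = <-3, 21>.

<-4, -3>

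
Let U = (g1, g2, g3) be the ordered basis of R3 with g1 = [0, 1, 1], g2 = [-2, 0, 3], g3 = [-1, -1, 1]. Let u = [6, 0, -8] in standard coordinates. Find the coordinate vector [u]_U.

[2, -4, 2]

Write u = c_1 g1 + ... + c_3 g3 and solve for the c_i.
Solving this 3x3 system gives c = (2, -4, 2).
Check: 2g1 - 4g2 + 2g3 = [6, 0, -8].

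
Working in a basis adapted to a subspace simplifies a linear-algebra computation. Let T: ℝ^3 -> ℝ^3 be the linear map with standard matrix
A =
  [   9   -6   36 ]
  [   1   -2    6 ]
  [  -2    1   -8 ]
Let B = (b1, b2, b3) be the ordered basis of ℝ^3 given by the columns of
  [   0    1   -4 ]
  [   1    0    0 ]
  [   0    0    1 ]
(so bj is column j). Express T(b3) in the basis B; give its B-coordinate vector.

<2, 0, 0>

Column 3 of [T]_B is the B-coordinate vector of T(b3).
In standard coordinates T(b3) = A b3 = <0, 2, 0>.
Converting to B: <0, 2, 0> = 2b1 + 0·b2 + 0·b3, so the coordinate vector is <2, 0, 0>.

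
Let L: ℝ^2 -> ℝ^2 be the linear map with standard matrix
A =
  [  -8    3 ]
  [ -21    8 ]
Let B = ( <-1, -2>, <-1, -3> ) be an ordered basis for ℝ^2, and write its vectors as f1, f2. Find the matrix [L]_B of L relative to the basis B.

[[-1, 0], [-1, 1]]

The j-th column of [L]_B is [L(fj)]_B.
L(f1) = A f1 = <2, 5> = -f1 - f2, so column 1 is <-1, -1>.
Repeating for f2 and assembling the columns gives [[-1, 0], [-1, 1]].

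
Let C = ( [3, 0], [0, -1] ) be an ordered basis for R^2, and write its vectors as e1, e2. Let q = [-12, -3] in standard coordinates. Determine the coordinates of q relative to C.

[q]_C is the unique c with M c = q, where M has columns e1, e2.
System: 3c_1 + 0c_2 = -12, 0c_1 - c_2 = -3; solving gives c_1 = -4, c_2 = 3.
Check: -4e1 + 3e2 = [-12, -3].

[-4, 3]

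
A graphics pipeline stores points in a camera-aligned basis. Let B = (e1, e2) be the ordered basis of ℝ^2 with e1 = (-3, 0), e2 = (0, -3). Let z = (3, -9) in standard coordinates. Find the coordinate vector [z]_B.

(-1, 3)

We seek scalars with c_1 e1 + c_2 e2 = z; equivalently solve M c = z where the columns of M are e1, e2.
System: -3c_1 + 0c_2 = 3, 0c_1 - 3c_2 = -9; solving gives c_1 = -1, c_2 = 3.
Check: -e1 + 3e2 = (3, -9).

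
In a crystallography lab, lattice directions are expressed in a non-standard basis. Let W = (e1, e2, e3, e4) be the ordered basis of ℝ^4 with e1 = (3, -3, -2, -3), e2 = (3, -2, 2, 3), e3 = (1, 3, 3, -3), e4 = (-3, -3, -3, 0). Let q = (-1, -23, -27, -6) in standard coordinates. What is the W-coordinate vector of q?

(4, -2, -4, 1)

[q]_W is the unique c with M c = q, where M has columns e1, ..., e4.
Solving this 4x4 system gives c = (4, -2, -4, 1).
Check: 4e1 - 2e2 - 4e3 + e4 = (-1, -23, -27, -6).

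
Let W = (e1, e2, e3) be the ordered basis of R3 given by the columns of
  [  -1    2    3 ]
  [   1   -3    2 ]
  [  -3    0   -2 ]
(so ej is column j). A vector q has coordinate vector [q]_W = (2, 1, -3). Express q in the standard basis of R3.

By definition q = 2e1 + e2 - 3e3.
Summing componentwise gives (-9, -7, 0).

(-9, -7, 0)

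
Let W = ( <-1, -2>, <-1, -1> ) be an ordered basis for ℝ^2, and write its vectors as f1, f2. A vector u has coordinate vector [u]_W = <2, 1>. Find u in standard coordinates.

<-3, -5>

u = M [u]_W, where M has columns f1, f2.
Carrying out the matrix-vector product, u = <-3, -5>.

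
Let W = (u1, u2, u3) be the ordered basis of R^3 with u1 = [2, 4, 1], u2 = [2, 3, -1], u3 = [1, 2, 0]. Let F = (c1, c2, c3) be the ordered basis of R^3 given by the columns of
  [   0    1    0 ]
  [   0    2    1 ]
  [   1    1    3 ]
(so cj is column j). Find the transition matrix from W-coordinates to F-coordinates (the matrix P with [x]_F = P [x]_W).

Column j of P is [uj]_F, since P maps W-coordinates to F-coordinates.
Expressing u1 in F: u1 = -c1 + 2c2 + 0·c3, so column 1 of P is [-1, 2, 0].
Doing the same for each uj gives P = [[-1, 0, -1], [2, 2, 1], [0, -1, 0]].

[[-1, 0, -1], [2, 2, 1], [0, -1, 0]]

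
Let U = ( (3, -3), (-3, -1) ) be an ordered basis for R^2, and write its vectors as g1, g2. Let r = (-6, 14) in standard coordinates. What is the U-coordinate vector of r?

(-4, -2)

[r]_U is the unique c with M c = r, where M has columns g1, g2.
System: 3c_1 - 3c_2 = -6, -3c_1 - c_2 = 14; solving gives c_1 = -4, c_2 = -2.
Check: -4g1 - 2g2 = (-6, 14).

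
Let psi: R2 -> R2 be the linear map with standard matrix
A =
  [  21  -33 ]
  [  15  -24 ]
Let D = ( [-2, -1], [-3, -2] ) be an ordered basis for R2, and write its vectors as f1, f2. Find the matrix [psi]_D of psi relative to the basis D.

With P the matrix whose columns are f1, f2, [psi]_D = P^(-1) A P.
Column by column: psi(f1) = A f1 = [-9, -6]; its D-coordinates [0, 3] give column 1.
Continuing for each basis vector yields [psi]_D = [[0, 3], [3, -3]].

[[0, 3], [3, -3]]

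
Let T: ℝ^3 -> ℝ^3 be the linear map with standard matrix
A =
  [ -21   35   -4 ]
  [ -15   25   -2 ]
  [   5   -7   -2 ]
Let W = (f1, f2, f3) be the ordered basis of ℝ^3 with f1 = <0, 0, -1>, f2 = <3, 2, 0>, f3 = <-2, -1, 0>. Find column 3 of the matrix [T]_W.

<3, 3, 1>

Column 3 of [T]_W is the W-coordinate vector of T(f3).
In standard coordinates T(f3) = A f3 = <7, 5, -3>.
Converting to W: <7, 5, -3> = 3f1 + 3f2 + f3, so the coordinate vector is <3, 3, 1>.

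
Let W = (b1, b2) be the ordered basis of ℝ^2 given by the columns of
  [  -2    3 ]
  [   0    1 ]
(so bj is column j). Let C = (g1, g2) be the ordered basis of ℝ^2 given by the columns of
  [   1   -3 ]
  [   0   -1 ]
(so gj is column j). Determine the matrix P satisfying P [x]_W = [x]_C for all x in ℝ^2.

[[-2, 0], [0, -1]]

Take x = bj: its W-coordinates are the j-th standard unit vector, so P e_j — column j of P — equals [bj]_C.
b1 = -2g1 + 0·g2, giving column 1 = (-2, 0); repeating for each j gives P = [[-2, 0], [0, -1]].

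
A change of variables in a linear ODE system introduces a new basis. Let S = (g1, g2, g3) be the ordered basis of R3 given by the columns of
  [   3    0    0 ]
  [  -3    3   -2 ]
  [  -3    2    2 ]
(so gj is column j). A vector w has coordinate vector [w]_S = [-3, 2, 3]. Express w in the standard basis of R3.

w = M [w]_S, where M has columns g1, ..., g3.
Carrying out the matrix-vector product, w = [-9, 9, 19].

[-9, 9, 19]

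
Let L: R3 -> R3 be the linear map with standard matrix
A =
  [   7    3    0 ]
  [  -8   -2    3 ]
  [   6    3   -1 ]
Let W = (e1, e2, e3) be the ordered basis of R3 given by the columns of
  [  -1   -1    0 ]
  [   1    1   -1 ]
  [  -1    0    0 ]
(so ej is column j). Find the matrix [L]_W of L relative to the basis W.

With P the matrix whose columns are e1, ..., e3, [L]_W = P^(-1) A P.
Column by column: L(e1) = A e1 = [-4, 3, -2]; its W-coordinates [2, 2, 1] give column 1.
Continuing for each basis vector yields [L]_W = [[2, 3, 3], [2, 1, 0], [1, -2, 1]].

[[2, 3, 3], [2, 1, 0], [1, -2, 1]]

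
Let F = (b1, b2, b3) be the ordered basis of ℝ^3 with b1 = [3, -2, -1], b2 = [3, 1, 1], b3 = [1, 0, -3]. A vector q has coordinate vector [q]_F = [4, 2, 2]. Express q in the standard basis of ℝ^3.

[20, -6, -8]

By definition q = 4b1 + 2b2 + 2b3.
Summing componentwise gives [20, -6, -8].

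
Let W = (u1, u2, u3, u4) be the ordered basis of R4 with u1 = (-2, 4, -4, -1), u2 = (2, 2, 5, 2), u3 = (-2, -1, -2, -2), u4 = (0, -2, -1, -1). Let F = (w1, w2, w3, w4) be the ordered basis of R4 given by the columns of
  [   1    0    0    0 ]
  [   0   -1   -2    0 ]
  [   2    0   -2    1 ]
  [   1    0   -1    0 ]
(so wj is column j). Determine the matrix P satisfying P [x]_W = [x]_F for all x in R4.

[[-2, 2, -2, 0], [-2, -2, 1, 0], [-1, 0, 0, 1], [-2, 1, 2, 1]]

Take x = uj: its W-coordinates are the j-th standard unit vector, so P e_j — column j of P — equals [uj]_F.
u1 = -2w1 - 2w2 - w3 - 2w4, giving column 1 = (-2, -2, -1, -2); repeating for each j gives P = [[-2, 2, -2, 0], [-2, -2, 1, 0], [-1, 0, 0, 1], [-2, 1, 2, 1]].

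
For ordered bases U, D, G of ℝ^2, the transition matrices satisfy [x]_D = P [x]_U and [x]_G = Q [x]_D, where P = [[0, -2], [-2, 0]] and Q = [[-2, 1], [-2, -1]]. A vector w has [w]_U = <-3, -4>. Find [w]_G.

<-10, -22>

First [w]_D = P [w]_U = <8, 6>.
Then [w]_G = Q [w]_D = <-10, -22>.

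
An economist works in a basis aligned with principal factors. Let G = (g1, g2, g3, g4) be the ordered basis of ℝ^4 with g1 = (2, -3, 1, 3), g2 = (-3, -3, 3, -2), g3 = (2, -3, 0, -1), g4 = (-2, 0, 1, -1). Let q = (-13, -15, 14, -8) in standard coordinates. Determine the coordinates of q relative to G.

(1, 3, 1, 4)

We seek scalars with c_1 g1 + ... + c_4 g4 = q; equivalently solve M c = q where the columns of M are g1, ..., g4.
Solving this 4x4 system gives c = (1, 3, 1, 4).
Check: g1 + 3g2 + g3 + 4g4 = (-13, -15, 14, -8).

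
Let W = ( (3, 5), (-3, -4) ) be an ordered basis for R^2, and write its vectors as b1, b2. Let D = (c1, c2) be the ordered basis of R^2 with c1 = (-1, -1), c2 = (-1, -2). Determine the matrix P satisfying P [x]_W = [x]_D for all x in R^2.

Let M have columns bj and N have columns cj. Then for every x, N [x]_D = x = M [x]_W, so P = N^(-1) M.
Since det N = 1, N^(-1) has integer entries; multiplying gives P = [[-1, 2], [-2, 1]].

[[-1, 2], [-2, 1]]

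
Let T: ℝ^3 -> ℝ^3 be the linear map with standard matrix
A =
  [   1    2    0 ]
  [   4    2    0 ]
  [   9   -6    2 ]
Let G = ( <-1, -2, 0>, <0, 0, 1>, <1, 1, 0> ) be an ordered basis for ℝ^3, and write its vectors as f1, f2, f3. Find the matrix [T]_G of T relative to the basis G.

[[3, 0, -3], [3, 2, 3], [-2, 0, 0]]

The j-th column of [T]_G is [T(fj)]_G.
T(f1) = A f1 = <-5, -8, 3> = 3f1 + 3f2 - 2f3, so column 1 is <3, 3, -2>.
Repeating for f2, f3 and assembling the columns gives [[3, 0, -3], [3, 2, 3], [-2, 0, 0]].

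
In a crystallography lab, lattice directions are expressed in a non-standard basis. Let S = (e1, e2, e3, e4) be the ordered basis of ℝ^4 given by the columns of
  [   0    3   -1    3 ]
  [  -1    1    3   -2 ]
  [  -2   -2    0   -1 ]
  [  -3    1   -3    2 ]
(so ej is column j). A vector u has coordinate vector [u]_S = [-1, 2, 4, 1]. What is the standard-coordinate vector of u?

By definition u = -e1 + 2e2 + 4e3 + e4.
Summing componentwise gives [5, 13, -3, -5].

[5, 13, -3, -5]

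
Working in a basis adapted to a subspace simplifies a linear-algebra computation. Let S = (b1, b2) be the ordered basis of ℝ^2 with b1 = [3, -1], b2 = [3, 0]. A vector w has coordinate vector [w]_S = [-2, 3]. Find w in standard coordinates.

By definition w = -2b1 + 3b2.
Summing componentwise gives [3, 2].

[3, 2]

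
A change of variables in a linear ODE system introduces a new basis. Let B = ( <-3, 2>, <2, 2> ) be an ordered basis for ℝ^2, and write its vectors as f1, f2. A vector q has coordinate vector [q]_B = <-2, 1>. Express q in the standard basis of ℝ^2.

The coordinates say q = -2f1 + f2; adding the scaled basis vectors gives <8, -2>.

<8, -2>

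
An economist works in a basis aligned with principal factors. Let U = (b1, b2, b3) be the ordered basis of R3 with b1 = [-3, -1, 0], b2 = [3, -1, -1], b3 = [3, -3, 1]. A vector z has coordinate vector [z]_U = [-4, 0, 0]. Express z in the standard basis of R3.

[12, 4, 0]

The coordinates say z = -4b1 + 0·b2 + 0·b3; adding the scaled basis vectors gives [12, 4, 0].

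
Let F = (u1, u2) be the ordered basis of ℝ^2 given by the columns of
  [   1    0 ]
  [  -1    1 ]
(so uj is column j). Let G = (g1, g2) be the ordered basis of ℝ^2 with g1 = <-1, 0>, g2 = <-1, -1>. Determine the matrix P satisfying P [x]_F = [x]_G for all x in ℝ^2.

[[-2, 1], [1, -1]]

Let M have columns uj and N have columns gj. Then for every x, N [x]_G = x = M [x]_F, so P = N^(-1) M.
Since det N = 1, N^(-1) has integer entries; multiplying gives P = [[-2, 1], [1, -1]].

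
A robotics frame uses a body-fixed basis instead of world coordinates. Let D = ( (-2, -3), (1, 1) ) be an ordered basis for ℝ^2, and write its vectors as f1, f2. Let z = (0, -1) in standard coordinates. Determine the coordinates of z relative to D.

(1, 2)

Write z = c_1 f1 + c_2 f2 and solve for the c_i.
System: -2c_1 + c_2 = 0, -3c_1 + c_2 = -1; solving gives c_1 = 1, c_2 = 2.
Check: f1 + 2f2 = (0, -1).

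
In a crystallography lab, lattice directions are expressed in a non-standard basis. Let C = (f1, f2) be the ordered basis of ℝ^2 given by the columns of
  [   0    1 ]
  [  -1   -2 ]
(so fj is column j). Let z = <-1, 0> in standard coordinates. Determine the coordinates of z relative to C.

Write z = c_1 f1 + c_2 f2 and solve for the c_i.
System: 0c_1 + c_2 = -1, -c_1 - 2c_2 = 0; solving gives c_1 = 2, c_2 = -1.
Check: 2f1 - f2 = <-1, 0>.

<2, -1>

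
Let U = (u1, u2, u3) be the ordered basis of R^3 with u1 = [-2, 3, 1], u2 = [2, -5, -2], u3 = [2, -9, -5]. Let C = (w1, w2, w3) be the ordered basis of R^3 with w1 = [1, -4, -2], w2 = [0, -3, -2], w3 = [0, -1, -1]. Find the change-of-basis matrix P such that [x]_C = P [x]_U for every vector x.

[[-2, 2, 2], [2, -1, 0], [-1, 0, 1]]

Let M have columns uj and N have columns wj. Then for every x, N [x]_C = x = M [x]_U, so P = N^(-1) M.
Since det N = 1, N^(-1) has integer entries; multiplying gives P = [[-2, 2, 2], [2, -1, 0], [-1, 0, 1]].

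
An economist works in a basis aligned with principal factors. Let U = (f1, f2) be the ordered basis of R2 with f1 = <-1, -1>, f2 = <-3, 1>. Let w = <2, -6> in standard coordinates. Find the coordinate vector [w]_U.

Write w = c_1 f1 + c_2 f2 and solve for the c_i.
System: -c_1 - 3c_2 = 2, -c_1 + c_2 = -6; solving gives c_1 = 4, c_2 = -2.
Check: 4f1 - 2f2 = <2, -6>.

<4, -2>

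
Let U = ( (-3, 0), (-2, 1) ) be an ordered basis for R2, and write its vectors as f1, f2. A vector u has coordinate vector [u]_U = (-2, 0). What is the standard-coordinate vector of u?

(6, 0)

u = M [u]_U, where M has columns f1, f2.
Carrying out the matrix-vector product, u = (6, 0).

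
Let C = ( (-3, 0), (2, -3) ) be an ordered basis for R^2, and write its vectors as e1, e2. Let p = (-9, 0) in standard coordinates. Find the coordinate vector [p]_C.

(3, 0)

[p]_C is the unique c with M c = p, where M has columns e1, e2.
System: -3c_1 + 2c_2 = -9, 0c_1 - 3c_2 = 0; solving gives c_1 = 3, c_2 = 0.
Check: 3e1 + 0·e2 = (-9, 0).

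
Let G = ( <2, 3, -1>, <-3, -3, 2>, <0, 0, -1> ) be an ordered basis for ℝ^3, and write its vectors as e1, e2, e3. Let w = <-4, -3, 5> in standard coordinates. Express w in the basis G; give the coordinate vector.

Write w = c_1 e1 + ... + c_3 e3 and solve for the c_i.
Row-reducing the augmented matrix [M | w] gives c = (1, 2, -2).
Check: e1 + 2e2 - 2e3 = <-4, -3, 5>.

<1, 2, -2>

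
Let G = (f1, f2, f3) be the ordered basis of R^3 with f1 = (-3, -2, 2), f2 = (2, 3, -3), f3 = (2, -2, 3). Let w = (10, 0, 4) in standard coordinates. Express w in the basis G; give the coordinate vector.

Write w = c_1 f1 + ... + c_3 f3 and solve for the c_i.
Gaussian elimination on [M | w] yields c = (2, 4, 4).
Check: 2f1 + 4f2 + 4f3 = (10, 0, 4).

(2, 4, 4)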